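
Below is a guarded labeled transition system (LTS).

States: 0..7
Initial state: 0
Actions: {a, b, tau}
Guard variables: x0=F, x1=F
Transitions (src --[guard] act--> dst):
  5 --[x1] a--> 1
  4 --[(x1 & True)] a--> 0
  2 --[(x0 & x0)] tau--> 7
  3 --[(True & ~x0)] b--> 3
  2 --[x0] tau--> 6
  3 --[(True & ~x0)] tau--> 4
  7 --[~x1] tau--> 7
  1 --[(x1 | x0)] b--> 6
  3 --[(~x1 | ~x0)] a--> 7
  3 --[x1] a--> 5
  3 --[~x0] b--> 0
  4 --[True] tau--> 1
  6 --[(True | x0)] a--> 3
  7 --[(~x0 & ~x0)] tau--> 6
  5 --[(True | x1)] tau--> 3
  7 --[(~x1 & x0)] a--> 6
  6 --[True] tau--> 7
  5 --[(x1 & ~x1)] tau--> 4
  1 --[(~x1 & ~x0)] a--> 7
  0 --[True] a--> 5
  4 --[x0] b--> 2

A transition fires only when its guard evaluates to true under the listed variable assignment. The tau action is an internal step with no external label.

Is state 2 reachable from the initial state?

12 transition(s) survive guard evaluation.
L0 = {0}
L1 = {5}  total {0,5}
L2 = {3}  total {0,3,5}
L3 = {4,7}  total {0,3,4,5,7}
L4 = {1,6}  total {0,1,3,4,5,6,7}
R = {0,1,3,4,5,6,7}

Answer: UNREACHABLE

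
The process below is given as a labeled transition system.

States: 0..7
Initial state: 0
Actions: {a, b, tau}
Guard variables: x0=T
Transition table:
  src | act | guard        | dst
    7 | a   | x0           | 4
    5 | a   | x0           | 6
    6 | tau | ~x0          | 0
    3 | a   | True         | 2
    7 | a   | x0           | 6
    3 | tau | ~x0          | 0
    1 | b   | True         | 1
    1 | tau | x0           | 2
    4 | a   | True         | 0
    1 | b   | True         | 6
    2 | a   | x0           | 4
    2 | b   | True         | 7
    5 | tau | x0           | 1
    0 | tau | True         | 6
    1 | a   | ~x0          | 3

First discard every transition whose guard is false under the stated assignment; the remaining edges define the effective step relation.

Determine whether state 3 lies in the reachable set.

Answer: UNREACHABLE

Analysis:
Guard filter leaves 12 enabled edge(s).
Layer 0: {0}
Layer 1: {6}  now seen {0,6}
R = {0,6}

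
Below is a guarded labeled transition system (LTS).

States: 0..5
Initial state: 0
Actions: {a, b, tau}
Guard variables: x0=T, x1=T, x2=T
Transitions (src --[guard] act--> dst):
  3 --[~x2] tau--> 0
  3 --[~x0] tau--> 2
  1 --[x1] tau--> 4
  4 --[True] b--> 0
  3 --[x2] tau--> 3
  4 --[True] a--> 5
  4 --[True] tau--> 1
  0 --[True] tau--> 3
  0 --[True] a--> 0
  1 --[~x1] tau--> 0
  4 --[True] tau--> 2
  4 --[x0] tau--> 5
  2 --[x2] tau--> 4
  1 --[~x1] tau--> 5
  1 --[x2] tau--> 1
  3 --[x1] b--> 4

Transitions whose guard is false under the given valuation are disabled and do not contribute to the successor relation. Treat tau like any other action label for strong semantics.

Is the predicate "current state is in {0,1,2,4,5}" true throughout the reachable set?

Answer: INVARIANT VIOLATED at state 3

Trace:
Allowed set {0,1,2,4,5}
Reachable = {0,1,2,3,4,5}
  0: ok
  1: ok
  2: ok
  3: outside
  4: ok
  5: ok
witness against invariant: tau → 3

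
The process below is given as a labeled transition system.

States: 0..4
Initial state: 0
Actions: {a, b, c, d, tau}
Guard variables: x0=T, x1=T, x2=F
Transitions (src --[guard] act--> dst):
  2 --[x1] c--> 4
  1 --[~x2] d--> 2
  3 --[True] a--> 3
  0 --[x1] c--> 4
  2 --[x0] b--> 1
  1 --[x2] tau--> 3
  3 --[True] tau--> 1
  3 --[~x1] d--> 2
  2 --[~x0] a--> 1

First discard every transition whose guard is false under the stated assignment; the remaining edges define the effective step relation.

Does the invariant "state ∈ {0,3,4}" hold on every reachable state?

Answer: INVARIANT HOLDS

Analysis:
Safe = {0,3,4}
R = {0,4}
  0: ok
  4: ok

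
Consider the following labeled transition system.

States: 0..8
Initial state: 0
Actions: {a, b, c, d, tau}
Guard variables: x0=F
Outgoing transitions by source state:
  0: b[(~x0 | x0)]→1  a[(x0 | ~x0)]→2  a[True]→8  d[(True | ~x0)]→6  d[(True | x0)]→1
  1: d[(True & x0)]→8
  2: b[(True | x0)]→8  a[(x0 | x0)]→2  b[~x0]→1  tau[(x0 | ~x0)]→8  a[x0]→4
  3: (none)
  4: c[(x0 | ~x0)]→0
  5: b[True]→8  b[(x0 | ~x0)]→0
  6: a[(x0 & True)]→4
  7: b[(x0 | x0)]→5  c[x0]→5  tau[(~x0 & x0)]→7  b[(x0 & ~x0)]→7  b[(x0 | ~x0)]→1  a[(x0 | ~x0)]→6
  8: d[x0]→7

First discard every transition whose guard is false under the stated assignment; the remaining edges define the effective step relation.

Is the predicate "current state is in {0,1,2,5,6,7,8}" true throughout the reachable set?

Allowed set {0,1,2,5,6,7,8}
Reachable = {0,1,2,6,8}
  0: ok
  1: ok
  2: ok
  6: ok
  8: ok

Answer: INVARIANT HOLDS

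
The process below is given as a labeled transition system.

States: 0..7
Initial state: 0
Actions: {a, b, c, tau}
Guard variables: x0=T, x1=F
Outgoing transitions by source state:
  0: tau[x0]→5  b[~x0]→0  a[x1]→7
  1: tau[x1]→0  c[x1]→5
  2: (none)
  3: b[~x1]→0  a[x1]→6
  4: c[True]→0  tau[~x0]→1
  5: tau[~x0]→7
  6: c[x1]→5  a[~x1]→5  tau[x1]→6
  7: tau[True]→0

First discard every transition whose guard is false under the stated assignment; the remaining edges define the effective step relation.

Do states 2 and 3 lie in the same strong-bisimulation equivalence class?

Answer: NOT BISIMILAR

Working:
Refine partition for ~:
  P[0] = {{0,1,2,3,4,5,6,7}}
  P[1] = {{0,7},{1,2,5},{3},{4},{6}}
  P[2] = {{0},{1,2,5},{3},{4},{6},{7}}
Fixed point at round 3; 6 class(es).
class of 2: {1,2,5}; class of 3: {3}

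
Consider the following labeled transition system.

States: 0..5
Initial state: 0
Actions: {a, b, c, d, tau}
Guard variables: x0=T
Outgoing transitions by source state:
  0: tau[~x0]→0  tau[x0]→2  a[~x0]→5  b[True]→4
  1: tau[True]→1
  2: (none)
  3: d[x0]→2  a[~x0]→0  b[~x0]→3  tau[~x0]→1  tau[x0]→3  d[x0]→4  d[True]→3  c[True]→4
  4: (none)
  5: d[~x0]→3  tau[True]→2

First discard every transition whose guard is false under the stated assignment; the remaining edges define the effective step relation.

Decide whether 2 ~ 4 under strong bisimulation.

Compute ~ classes (split until stable):
  round 0: {{0,1,2,3,4,5}}
  round 1: {{0},{1,5},{2,4},{3}}
  round 2: {{0},{1},{2,4},{3},{5}}
Fixed point at round 3; 5 class(es).
2∈{2,4}, 4∈{2,4}

Answer: BISIMILAR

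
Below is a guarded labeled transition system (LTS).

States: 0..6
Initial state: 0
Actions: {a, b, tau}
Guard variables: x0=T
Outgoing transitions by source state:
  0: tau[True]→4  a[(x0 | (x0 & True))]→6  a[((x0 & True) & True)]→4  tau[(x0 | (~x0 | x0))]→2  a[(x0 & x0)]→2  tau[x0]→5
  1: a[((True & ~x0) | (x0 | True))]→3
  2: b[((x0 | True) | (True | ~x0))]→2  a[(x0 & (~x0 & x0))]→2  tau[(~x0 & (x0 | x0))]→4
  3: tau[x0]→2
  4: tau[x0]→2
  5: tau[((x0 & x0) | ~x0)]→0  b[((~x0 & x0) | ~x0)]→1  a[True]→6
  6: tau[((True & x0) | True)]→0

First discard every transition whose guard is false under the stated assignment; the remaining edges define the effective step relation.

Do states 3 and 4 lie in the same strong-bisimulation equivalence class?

Bisimulation quotient by refinement:
  π0 = {{0,1,2,3,4,5,6}}
  π1 = {{0,5},{1},{2},{3,4,6}}
  π2 = {{0},{1},{2},{3,4},{5},{6}}
6 equivalence class(es) (converged in 3)
class of 3: {3,4}; class of 4: {3,4}

Answer: BISIMILAR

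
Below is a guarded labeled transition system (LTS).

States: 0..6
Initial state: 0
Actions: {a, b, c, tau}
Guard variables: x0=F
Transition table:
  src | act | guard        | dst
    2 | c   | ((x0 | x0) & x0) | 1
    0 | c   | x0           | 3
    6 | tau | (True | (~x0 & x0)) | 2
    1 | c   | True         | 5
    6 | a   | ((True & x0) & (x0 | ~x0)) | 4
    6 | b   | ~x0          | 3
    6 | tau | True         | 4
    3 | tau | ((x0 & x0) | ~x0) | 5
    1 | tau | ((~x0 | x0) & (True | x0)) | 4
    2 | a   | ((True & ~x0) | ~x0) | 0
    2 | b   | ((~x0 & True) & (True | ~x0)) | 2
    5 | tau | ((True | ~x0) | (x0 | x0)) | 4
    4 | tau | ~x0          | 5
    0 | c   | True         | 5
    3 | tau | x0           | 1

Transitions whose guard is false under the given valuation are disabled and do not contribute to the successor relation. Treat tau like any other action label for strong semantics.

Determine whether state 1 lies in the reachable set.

Answer: UNREACHABLE

Trace:
After dropping false guards: 11 live edges.
L0 = {0}
L1 = {5}  now seen {0,5}
L2 = {4}  now seen {0,4,5}
R = {0,4,5}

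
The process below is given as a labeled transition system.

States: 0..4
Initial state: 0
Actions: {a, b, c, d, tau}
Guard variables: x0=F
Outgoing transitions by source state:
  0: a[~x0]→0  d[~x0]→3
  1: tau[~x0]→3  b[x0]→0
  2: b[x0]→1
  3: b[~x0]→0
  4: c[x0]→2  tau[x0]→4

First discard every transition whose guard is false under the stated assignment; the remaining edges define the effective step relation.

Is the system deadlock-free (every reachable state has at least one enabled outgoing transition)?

Answer: DEADLOCK-FREE

Trace:
Reach set: {0,3}
  0: a→0  d→3  [deg 2]
  3: b→0  [deg 1]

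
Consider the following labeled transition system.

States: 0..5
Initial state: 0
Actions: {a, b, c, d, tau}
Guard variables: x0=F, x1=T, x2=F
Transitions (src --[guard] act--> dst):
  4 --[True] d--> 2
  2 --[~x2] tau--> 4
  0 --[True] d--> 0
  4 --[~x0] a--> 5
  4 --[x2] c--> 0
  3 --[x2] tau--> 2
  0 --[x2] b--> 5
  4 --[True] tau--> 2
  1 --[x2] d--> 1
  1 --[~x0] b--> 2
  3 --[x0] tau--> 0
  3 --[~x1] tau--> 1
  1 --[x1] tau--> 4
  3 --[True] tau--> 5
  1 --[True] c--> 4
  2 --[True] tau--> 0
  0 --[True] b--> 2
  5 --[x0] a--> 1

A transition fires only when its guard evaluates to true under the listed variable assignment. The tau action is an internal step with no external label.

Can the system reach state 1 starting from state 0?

Answer: UNREACHABLE

Analysis:
Guard filter leaves 11 enabled edge(s).
L0 = {0}
L1 = {2}  cumulative {0,2}
L2 = {4}  cumulative {0,2,4}
L3 = {5}  cumulative {0,2,4,5}
R = {0,2,4,5}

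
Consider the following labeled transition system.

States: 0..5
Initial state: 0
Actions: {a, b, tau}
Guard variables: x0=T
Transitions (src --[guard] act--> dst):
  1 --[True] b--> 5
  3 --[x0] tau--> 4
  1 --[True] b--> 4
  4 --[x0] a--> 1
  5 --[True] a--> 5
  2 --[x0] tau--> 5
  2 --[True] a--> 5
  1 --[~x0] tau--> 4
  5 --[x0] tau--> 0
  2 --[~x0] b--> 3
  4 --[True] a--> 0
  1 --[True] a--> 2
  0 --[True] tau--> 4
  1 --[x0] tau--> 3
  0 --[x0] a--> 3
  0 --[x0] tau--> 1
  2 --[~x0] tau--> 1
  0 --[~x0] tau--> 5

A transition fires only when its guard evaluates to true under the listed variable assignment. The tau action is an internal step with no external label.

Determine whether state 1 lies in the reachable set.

After dropping false guards: 14 live edges.
Layer 0: {0}
Layer 1: {1,3,4}  cumulative {0,1,3,4}
Layer 2: {2,5}  cumulative {0,1,2,3,4,5}
Reach set: {0,1,2,3,4,5}
Path to 1: tau

Answer: REACHABLE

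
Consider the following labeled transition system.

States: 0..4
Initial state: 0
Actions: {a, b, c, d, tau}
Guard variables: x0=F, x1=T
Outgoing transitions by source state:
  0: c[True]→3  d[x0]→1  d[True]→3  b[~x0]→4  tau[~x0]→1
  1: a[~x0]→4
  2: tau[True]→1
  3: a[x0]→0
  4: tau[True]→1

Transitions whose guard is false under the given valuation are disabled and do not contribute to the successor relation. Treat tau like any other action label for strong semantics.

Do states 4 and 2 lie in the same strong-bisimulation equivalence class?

Bisimulation quotient by refinement:
  P[0] = {{0,1,2,3,4}}
  P[1] = {{0},{1},{2,4},{3}}
stable after 2 split(s): 4 block(s)
class of 4: {2,4}; class of 2: {2,4}

Answer: BISIMILAR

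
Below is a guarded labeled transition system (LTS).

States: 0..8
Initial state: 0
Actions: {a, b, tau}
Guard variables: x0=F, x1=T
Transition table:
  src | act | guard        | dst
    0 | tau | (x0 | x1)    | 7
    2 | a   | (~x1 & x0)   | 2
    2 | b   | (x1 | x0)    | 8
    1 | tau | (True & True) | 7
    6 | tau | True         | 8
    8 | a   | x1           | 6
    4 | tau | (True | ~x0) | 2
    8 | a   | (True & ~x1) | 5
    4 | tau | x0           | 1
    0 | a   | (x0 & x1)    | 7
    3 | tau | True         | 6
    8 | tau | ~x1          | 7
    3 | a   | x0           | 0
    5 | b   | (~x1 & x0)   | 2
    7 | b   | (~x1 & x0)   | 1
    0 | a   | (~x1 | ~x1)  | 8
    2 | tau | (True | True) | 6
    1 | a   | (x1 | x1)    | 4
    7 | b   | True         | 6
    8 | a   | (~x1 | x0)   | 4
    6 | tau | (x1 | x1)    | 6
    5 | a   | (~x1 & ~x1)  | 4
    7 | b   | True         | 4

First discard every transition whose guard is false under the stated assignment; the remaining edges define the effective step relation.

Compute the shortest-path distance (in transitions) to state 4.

Answer: 2

Working:
BFS to 4:
  Layer 0: {0}
  Layer 1: {7}
  Layer 2: {4,6}
depth(4)=2, e.g. tau·b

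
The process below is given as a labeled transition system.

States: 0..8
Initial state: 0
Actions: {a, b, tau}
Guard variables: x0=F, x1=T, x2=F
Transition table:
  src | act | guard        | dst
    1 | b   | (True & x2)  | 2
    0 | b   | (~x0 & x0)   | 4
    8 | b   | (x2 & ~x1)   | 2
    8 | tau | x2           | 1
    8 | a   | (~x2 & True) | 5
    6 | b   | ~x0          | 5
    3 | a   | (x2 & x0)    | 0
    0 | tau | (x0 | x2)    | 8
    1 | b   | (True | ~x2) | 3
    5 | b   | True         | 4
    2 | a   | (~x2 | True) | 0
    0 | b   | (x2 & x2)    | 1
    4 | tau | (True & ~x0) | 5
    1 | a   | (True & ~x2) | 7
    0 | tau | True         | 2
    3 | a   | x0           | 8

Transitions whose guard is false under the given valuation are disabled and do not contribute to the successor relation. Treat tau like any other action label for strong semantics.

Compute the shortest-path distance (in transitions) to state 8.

Answer: UNREACHABLE

Trace:
Breadth-first toward 8:
  L0 = {0}
  L1 = {2}
8 never appears.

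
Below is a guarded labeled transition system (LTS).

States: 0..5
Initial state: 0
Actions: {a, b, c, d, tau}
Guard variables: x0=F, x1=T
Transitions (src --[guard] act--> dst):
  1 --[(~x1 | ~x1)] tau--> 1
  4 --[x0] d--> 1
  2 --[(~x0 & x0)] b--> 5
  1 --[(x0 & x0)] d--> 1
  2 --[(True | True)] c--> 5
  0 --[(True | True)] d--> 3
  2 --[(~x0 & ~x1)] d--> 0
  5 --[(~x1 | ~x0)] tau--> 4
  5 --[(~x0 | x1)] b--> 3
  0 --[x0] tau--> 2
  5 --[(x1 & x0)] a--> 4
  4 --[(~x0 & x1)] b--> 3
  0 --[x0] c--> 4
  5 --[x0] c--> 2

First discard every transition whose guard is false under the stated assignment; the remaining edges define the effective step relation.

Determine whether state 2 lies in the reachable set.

After dropping false guards: 5 live edges.
L0 = {0}
L1 = {3}  total {0,3}
Reach set: {0,3}

Answer: UNREACHABLE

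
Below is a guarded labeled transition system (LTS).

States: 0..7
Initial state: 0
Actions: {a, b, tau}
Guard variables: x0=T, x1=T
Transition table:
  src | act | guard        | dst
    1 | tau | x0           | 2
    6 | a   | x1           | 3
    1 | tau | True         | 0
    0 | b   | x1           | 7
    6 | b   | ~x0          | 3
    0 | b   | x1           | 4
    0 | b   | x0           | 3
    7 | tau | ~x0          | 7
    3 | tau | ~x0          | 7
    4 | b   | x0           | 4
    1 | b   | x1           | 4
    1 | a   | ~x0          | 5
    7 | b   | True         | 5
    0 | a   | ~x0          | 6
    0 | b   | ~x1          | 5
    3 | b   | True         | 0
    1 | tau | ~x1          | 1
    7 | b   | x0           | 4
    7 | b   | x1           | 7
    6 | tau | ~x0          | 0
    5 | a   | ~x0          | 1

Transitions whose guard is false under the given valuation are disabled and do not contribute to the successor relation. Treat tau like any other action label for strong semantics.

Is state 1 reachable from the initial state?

12 transition(s) survive guard evaluation.
Layer 0: {0}
Layer 1: {3,4,7}  total {0,3,4,7}
Layer 2: {5}  total {0,3,4,5,7}
Reach set: {0,3,4,5,7}

Answer: UNREACHABLE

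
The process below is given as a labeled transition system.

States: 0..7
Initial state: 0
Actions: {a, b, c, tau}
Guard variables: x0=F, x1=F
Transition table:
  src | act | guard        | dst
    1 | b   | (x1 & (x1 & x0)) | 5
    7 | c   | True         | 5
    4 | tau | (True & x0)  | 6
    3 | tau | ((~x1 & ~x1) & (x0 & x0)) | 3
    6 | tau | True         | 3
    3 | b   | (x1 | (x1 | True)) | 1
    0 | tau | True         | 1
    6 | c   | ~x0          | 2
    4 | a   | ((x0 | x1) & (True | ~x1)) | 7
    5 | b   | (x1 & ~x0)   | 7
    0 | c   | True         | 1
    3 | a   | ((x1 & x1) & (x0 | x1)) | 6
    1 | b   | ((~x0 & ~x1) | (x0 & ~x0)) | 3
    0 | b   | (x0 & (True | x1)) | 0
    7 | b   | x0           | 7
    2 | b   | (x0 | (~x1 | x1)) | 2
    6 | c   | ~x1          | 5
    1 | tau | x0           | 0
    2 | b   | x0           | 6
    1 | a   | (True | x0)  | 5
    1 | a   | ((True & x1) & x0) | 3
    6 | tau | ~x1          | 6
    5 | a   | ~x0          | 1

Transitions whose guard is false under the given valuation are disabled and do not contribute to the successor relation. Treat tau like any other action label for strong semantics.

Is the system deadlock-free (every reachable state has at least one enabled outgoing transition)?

Answer: DEADLOCK-FREE

Analysis:
Reachable = {0,1,3,5}
  0: c→1  tau→1  [deg 2]
  1: a→5  b→3  [deg 2]
  3: b→1  [deg 1]
  5: a→1  [deg 1]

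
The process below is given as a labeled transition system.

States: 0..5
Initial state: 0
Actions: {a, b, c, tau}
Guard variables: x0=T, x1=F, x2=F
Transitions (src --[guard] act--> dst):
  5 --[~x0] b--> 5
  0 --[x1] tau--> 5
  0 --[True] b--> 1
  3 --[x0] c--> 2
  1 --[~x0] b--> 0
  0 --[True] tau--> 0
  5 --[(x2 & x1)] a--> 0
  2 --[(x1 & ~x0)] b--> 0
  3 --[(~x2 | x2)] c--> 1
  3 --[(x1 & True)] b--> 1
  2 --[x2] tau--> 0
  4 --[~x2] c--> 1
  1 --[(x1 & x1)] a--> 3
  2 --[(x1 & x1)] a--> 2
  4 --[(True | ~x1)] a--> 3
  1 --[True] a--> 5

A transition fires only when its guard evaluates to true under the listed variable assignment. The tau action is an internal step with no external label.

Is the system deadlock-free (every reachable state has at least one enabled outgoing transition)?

Reach set: {0,1,5}
  0: b→1  tau→0  [2 exit(s)]
  1: a→5  [1 exit(s)]
  5: ∅  [no exit]
Path to 5: b·a

Answer: DEADLOCK at state 5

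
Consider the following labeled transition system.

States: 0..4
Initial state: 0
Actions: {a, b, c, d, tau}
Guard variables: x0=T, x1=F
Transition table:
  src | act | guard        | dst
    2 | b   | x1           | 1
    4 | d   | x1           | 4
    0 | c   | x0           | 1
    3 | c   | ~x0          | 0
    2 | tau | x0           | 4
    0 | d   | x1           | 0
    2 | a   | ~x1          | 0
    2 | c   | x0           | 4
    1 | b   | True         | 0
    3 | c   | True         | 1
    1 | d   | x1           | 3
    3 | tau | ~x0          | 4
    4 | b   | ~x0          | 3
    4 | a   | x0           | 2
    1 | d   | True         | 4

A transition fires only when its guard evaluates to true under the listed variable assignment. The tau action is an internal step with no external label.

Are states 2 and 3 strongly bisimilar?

Answer: NOT BISIMILAR

Analysis:
Bisimulation quotient by refinement:
  round 0: {{0,1,2,3,4}}
  round 1: {{0,3},{1},{2},{4}}
4 equivalence class(es) (converged in 2)
class of 2: {2}; class of 3: {0,3}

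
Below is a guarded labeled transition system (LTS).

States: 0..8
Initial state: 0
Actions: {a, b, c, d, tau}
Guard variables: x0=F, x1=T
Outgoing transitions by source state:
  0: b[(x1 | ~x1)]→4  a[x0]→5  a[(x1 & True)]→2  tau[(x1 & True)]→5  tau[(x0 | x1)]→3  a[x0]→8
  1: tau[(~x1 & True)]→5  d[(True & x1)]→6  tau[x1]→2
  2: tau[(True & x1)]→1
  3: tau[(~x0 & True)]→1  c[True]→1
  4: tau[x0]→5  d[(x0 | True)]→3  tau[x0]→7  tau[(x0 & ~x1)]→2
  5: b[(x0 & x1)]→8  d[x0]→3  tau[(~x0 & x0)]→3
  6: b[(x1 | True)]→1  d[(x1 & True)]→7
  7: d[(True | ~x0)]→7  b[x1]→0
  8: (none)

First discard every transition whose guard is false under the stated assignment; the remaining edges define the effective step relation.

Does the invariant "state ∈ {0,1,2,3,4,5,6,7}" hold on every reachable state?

Answer: INVARIANT HOLDS

Working:
Safe = {0,1,2,3,4,5,6,7}
R = {0,1,2,3,4,5,6,7}
  0: safe
  1: safe
  2: safe
  3: safe
  4: safe
  5: safe
  6: safe
  7: safe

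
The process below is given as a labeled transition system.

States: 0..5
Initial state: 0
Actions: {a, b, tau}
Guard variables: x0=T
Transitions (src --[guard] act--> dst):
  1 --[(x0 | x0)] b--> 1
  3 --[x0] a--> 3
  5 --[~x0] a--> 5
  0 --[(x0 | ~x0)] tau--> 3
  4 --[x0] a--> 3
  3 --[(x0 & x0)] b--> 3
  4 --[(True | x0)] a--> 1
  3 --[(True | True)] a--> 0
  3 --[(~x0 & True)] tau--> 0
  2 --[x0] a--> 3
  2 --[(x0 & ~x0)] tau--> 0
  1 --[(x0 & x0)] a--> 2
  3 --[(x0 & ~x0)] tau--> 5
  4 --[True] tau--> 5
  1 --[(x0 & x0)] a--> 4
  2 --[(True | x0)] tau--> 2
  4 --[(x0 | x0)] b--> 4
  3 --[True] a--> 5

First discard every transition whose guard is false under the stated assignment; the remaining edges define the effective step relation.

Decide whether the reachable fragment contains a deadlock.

Answer: DEADLOCK at state 5

Working:
R = {0,3,5}
  0: tau→3  [deg 1]
  3: a→0  a→3  a→5  b→3  [deg 4]
  5: ∅  [STUCK]
Path to 5: tau·a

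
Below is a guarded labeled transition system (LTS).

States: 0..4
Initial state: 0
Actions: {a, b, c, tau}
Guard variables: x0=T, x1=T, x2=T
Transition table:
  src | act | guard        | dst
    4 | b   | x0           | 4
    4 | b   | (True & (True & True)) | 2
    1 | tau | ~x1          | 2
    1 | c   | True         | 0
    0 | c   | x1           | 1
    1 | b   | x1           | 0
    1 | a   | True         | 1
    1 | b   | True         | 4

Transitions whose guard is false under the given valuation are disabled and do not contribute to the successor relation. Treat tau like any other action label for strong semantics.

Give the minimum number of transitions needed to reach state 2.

Breadth-first toward 2:
  depth 0: {0}
  depth 1: {1}
  depth 2: {4}
  depth 3: {2}
first hit 2 at d=3 via c·b·b

Answer: 3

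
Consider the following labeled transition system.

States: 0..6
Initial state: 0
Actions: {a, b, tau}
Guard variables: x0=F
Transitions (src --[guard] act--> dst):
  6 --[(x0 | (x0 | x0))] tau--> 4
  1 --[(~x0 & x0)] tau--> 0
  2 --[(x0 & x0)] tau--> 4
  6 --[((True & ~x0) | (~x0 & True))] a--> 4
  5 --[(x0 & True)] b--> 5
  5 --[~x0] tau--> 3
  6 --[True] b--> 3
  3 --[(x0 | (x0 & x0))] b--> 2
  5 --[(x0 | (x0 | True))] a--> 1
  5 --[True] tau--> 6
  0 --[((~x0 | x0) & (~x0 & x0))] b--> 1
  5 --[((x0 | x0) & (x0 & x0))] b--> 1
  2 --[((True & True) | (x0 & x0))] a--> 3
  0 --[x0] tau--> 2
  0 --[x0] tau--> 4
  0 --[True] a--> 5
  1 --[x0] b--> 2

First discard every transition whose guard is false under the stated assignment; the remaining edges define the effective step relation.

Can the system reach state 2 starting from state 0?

Guard filter leaves 7 enabled edge(s).
L0 = {0}
L1 = {5}  cumulative {0,5}
L2 = {1,3,6}  cumulative {0,1,3,5,6}
L3 = {4}  cumulative {0,1,3,4,5,6}
R = {0,1,3,4,5,6}

Answer: UNREACHABLE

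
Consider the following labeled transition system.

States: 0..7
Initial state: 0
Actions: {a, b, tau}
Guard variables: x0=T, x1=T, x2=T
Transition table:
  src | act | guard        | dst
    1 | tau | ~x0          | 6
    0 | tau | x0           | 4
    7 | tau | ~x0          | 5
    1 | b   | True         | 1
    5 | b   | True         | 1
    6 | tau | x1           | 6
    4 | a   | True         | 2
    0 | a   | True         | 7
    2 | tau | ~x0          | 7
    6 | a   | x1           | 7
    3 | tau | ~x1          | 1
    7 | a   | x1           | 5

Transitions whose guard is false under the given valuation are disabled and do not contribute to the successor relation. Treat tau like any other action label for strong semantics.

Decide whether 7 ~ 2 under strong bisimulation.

Compute ~ classes (split until stable):
  π0 = {{0,1,2,3,4,5,6,7}}
  π1 = {{0,6},{1,5},{2,3},{4,7}}
  π2 = {{0},{1,5},{2,3},{4},{6},{7}}
Fixed point at round 3; 6 class(es).
[7]={7}  [2]={2,3}

Answer: NOT BISIMILAR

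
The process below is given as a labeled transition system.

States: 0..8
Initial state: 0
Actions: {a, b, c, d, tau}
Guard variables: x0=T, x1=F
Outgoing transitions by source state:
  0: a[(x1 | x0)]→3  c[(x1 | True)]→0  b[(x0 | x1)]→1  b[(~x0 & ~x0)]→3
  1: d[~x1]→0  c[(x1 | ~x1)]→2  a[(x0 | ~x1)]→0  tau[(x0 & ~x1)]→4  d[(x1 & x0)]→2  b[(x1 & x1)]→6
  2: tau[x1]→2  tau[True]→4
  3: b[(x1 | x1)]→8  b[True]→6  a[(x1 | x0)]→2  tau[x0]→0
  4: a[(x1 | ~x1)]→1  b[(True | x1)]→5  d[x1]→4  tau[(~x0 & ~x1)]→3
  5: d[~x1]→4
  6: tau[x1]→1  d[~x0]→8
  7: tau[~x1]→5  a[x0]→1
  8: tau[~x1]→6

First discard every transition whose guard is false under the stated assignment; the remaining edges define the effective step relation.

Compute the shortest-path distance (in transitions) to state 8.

Breadth-first toward 8:
  depth 0: {0}
  depth 1: {1,3}
  depth 2: {2,4,6}
  depth 3: {5}
8 never appears.

Answer: UNREACHABLE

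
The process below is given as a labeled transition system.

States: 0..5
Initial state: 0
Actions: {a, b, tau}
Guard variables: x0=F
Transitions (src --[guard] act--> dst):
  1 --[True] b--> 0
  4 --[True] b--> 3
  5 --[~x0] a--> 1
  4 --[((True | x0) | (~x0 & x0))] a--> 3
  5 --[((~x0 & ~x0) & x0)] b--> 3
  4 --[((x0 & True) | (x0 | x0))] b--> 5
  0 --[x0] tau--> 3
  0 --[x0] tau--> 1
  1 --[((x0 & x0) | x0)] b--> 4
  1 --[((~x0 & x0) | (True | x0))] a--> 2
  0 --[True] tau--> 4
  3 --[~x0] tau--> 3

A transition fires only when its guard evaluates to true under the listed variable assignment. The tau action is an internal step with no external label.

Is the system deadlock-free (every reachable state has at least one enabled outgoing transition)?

Reachable = {0,3,4}
  0: tau→4  [deg 1]
  3: tau→3  [deg 1]
  4: a→3  b→3  [deg 2]

Answer: DEADLOCK-FREE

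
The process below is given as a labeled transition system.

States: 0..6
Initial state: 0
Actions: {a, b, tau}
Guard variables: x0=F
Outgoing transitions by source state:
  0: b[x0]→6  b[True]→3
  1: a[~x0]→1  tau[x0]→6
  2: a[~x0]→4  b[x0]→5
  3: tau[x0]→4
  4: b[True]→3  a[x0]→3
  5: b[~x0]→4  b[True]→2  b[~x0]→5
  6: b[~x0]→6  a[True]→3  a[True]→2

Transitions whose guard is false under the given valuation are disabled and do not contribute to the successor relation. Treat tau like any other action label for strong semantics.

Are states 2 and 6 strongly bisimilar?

Compute ~ classes (split until stable):
  P[0] = {{0,1,2,3,4,5,6}}
  P[1] = {{0,4,5},{1,2},{3},{6}}
  P[2] = {{0,4},{1},{2},{3},{5},{6}}
stable after 3 split(s): 6 block(s)
class of 2: {2}; class of 6: {6}

Answer: NOT BISIMILAR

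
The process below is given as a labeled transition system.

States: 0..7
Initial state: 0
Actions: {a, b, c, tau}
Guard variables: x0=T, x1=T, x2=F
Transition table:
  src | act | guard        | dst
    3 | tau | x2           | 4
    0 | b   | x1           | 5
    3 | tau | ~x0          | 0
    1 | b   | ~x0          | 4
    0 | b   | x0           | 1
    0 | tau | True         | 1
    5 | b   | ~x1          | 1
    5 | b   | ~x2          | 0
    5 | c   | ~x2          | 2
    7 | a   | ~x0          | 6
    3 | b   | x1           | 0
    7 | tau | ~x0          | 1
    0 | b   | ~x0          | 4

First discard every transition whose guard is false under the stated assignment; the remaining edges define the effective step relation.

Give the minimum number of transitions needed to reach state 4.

Answer: UNREACHABLE

Analysis:
Layered search for 4:
  Layer 0: {0}
  Layer 1: {1,5}
  Layer 2: {2}
4 never appears.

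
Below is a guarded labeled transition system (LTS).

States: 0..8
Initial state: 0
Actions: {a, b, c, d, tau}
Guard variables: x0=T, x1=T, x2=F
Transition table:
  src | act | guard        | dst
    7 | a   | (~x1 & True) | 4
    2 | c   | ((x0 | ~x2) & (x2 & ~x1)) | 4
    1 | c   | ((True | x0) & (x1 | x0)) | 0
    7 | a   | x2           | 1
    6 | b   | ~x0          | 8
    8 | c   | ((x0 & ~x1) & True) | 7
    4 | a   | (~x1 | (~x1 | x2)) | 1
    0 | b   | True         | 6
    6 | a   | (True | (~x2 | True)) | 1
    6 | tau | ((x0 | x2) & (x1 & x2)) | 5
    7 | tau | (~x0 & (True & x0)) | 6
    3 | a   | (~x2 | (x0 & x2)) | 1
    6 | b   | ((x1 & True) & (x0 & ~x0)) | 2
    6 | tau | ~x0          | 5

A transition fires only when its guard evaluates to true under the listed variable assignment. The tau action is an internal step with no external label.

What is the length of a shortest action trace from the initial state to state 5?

BFS to 5:
  L0 = {0}
  L1 = {6}
  L2 = {1}
5 never appears.

Answer: UNREACHABLE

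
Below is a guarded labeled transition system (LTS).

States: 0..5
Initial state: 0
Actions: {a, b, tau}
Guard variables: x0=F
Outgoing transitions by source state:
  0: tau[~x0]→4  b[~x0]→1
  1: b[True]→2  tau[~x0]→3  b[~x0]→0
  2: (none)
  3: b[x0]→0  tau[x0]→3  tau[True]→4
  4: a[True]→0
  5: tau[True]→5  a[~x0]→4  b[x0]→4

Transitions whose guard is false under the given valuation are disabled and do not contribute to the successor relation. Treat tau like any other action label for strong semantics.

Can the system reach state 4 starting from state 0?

Answer: REACHABLE

Analysis:
9 transition(s) survive guard evaluation.
depth 0: {0}
depth 1: {1,4}  cumulative {0,1,4}
depth 2: {2,3}  cumulative {0,1,2,3,4}
R = {0,1,2,3,4}
witness 4: tau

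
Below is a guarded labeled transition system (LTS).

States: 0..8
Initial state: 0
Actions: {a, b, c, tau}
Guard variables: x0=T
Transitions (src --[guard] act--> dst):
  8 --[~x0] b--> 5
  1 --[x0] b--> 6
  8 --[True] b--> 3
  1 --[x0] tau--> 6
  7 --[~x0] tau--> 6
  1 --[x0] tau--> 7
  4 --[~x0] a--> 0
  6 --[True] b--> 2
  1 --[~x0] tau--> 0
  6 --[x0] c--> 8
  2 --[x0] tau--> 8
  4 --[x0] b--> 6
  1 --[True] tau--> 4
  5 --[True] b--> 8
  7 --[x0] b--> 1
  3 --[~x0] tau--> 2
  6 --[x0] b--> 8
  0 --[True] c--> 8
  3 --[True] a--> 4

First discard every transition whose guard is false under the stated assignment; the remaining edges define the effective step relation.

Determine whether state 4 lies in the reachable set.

Answer: REACHABLE

Working:
Guard filter leaves 14 enabled edge(s).
depth 0: {0}
depth 1: {8}  total {0,8}
depth 2: {3}  total {0,3,8}
depth 3: {4}  total {0,3,4,8}
depth 4: {6}  total {0,3,4,6,8}
depth 5: {2}  total {0,2,3,4,6,8}
Reachable = {0,2,3,4,6,8}
Path to 4: c·b·a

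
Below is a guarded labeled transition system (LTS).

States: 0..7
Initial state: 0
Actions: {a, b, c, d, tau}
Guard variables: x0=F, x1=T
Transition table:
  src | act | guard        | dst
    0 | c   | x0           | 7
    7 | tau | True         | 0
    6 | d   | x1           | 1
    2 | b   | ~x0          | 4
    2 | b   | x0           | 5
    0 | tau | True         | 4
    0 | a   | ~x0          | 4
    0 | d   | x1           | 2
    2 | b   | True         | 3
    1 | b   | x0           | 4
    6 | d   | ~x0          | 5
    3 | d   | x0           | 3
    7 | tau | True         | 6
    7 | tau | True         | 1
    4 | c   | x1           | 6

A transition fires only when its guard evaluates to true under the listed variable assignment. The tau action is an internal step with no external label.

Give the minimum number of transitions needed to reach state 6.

Answer: 2

Analysis:
Breadth-first toward 6:
  depth 0: {0}
  depth 1: {2,4}
  depth 2: {3,6}
depth(6)=2, e.g. a·c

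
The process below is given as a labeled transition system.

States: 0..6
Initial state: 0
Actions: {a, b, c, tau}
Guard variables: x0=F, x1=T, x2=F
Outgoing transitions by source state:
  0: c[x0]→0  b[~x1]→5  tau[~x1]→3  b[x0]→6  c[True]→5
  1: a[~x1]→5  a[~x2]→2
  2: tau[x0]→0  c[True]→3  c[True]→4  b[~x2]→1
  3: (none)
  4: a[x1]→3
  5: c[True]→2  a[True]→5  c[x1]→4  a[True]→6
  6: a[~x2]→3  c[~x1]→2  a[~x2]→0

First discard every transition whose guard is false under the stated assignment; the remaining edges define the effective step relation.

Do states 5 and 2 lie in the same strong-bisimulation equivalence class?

Compute ~ classes (split until stable):
  π0 = {{0,1,2,3,4,5,6}}
  π1 = {{0},{1,4,6},{2},{3},{5}}
  π2 = {{0},{1},{2},{3},{4},{5},{6}}
Fixed point at round 3; 7 class(es).
class of 5: {5}; class of 2: {2}

Answer: NOT BISIMILAR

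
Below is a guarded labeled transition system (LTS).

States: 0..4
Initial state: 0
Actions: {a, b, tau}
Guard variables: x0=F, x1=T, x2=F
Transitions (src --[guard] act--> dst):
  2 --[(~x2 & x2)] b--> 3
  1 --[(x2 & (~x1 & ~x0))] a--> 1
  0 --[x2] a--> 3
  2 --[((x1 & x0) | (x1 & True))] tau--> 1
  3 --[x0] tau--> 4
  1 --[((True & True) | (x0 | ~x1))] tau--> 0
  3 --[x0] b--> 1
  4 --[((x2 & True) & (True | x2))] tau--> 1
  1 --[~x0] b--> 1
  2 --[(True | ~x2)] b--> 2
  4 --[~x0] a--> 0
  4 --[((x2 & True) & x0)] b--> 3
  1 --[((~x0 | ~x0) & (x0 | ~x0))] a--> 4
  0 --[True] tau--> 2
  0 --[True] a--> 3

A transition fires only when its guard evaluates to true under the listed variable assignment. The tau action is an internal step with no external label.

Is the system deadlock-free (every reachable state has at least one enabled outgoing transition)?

Answer: DEADLOCK at state 3

Analysis:
Reach set: {0,1,2,3,4}
  0: a→3  tau→2  [deg 2]
  1: a→4  b→1  tau→0  [deg 3]
  2: b→2  tau→1  [deg 2]
  3: ∅  [STUCK]
  4: a→0  [deg 1]
Path to 3: a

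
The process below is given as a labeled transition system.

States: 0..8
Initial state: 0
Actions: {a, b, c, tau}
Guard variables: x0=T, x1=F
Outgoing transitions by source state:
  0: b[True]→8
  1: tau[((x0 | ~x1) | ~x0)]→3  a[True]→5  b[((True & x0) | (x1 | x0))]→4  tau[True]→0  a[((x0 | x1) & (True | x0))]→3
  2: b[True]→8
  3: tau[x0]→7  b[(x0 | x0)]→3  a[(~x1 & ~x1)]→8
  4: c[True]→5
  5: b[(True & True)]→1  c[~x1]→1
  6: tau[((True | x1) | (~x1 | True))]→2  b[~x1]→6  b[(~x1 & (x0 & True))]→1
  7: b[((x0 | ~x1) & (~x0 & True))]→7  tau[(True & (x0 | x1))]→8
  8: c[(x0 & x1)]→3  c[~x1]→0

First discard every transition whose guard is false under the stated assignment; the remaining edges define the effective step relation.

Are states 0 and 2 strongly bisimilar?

Refine partition for ~:
  round 0: {{0,1,2,3,4,5,6,7,8}}
  round 1: {{0,2},{1,3},{4,8},{5},{6},{7}}
  round 2: {{0,2},{1},{3},{4},{5},{6},{7},{8}}
Fixed point at round 3; 8 class(es).
[0]={0,2}  [2]={0,2}

Answer: BISIMILAR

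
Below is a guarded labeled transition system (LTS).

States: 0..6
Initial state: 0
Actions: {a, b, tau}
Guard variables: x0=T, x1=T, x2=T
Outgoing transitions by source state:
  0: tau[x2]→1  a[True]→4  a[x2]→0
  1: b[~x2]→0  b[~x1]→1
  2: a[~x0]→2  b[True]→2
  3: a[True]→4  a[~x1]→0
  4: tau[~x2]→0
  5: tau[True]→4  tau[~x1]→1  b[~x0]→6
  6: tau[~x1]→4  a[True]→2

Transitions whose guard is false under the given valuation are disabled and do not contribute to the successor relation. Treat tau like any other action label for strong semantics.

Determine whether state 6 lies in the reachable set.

Answer: UNREACHABLE

Working:
After dropping false guards: 7 live edges.
depth 0: {0}
depth 1: {1,4}  total {0,1,4}
Reachable = {0,1,4}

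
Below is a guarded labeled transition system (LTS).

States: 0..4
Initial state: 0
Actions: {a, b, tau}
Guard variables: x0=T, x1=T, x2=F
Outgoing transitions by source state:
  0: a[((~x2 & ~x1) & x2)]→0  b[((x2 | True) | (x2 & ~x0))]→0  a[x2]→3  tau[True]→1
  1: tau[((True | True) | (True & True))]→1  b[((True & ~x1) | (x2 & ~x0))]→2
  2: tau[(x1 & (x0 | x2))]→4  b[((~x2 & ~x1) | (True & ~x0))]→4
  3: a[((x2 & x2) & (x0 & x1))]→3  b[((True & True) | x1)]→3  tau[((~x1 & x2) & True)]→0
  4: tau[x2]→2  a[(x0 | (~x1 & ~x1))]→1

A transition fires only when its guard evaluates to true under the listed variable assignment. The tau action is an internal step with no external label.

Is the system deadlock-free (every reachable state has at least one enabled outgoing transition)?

Answer: DEADLOCK-FREE

Analysis:
Reachable = {0,1}
  0: b→0  tau→1  [2 exit(s)]
  1: tau→1  [1 exit(s)]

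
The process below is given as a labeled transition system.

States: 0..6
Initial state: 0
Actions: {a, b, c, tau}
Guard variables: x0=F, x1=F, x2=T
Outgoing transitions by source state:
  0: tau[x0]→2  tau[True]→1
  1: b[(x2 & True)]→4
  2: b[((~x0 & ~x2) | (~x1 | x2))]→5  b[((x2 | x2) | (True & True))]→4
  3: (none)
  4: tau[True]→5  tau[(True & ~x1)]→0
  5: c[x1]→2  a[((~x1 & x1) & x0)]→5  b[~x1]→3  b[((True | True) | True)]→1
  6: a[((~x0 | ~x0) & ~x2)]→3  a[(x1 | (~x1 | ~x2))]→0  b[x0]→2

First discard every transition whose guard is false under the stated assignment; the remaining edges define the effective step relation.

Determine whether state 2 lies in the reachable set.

Answer: UNREACHABLE

Working:
After dropping false guards: 9 live edges.
L0 = {0}
L1 = {1}  now seen {0,1}
L2 = {4}  now seen {0,1,4}
L3 = {5}  now seen {0,1,4,5}
L4 = {3}  now seen {0,1,3,4,5}
Reachable = {0,1,3,4,5}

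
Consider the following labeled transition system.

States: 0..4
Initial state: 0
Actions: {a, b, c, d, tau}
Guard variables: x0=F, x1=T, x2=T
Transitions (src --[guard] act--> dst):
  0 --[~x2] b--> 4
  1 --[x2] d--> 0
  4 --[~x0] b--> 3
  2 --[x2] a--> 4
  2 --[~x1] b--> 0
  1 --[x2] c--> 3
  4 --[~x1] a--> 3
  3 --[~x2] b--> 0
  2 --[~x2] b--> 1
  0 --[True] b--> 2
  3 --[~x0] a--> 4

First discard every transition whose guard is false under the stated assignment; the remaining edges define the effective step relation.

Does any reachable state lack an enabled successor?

Reach set: {0,2,3,4}
  0: b→2  [deg 1]
  2: a→4  [deg 1]
  3: a→4  [deg 1]
  4: b→3  [deg 1]

Answer: DEADLOCK-FREE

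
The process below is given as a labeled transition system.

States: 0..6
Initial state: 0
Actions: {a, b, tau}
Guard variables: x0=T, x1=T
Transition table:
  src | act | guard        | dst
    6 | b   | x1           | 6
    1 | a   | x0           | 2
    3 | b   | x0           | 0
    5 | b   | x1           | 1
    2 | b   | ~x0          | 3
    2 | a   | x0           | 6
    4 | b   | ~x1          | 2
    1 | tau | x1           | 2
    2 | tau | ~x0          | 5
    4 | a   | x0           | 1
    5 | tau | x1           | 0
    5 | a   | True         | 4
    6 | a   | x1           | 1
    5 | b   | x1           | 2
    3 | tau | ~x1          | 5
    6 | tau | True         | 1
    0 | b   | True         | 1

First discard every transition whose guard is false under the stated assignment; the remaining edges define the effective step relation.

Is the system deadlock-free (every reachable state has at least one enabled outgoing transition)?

Reachable = {0,1,2,6}
  0: b→1  [1 out]
  1: a→2  tau→2  [2 out]
  2: a→6  [1 out]
  6: a→1  b→6  tau→1  [3 out]

Answer: DEADLOCK-FREE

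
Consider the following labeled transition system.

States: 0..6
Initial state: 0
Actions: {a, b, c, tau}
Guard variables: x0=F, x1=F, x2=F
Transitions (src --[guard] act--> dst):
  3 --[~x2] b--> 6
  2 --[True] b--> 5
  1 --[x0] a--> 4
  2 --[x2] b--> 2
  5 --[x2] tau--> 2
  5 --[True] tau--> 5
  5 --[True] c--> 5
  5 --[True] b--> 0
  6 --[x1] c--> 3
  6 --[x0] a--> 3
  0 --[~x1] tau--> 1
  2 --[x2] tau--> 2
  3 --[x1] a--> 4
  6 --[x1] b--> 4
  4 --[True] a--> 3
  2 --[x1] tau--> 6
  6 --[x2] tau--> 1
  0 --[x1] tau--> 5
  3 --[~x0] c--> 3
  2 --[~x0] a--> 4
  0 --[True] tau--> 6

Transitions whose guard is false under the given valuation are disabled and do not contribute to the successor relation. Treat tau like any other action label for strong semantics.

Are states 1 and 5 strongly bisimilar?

Compute ~ classes (split until stable):
  round 0: {{0,1,2,3,4,5,6}}
  round 1: {{0},{1,6},{2},{3},{4},{5}}
Fixed point at round 2; 6 class(es).
class of 1: {1,6}; class of 5: {5}

Answer: NOT BISIMILAR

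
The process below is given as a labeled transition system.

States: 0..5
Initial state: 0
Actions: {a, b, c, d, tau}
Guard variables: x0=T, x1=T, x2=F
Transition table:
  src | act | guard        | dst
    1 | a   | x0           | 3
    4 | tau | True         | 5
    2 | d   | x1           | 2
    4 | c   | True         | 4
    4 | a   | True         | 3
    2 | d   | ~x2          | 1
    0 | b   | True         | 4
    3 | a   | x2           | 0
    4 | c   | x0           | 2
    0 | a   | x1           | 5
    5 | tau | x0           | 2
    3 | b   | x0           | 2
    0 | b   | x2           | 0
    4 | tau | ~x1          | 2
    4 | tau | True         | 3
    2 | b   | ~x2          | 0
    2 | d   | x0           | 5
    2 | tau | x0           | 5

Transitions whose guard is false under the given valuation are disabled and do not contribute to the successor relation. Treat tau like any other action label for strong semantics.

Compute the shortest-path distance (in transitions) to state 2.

Breadth-first toward 2:
  L0 = {0}
  L1 = {4,5}
  L2 = {2,3}
2 enters at depth 2; path a·tau

Answer: 2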